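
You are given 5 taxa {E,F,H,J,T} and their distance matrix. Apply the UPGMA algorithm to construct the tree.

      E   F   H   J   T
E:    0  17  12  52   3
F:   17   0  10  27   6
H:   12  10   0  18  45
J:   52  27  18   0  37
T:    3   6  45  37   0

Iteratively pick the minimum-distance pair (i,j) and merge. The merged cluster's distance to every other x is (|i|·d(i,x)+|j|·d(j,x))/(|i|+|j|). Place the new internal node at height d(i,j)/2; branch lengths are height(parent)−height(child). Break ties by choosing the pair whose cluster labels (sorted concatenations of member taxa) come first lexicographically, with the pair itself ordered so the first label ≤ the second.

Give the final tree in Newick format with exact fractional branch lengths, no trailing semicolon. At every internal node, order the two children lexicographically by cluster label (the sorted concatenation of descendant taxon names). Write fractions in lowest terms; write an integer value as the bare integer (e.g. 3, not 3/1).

(((E:3/2,T:3/2):17/2,(F:5,H:5):5):27/4,J:67/4)

step 1: merge (E,T) at d=3; branch lengths E→3/2, T→3/2; new cluster ET
  updated: d(ET,F)=23/2, d(ET,H)=57/2, d(ET,J)=89/2
step 2: merge (F,H) at d=10; branch lengths F→5, H→5; new cluster FH
  updated: d(ET,FH)=20, d(FH,J)=45/2
step 3: merge (ET,FH) at d=20; branch lengths ET→17/2, FH→5; new cluster EFHT
  updated: d(EFHT,J)=67/2
step 4: merge (EFHT,J) at d=67/2; branch lengths EFHT→27/4, J→67/4; new cluster EFHJT
final tree: (((E:3/2,T:3/2):17/2,(F:5,H:5):5):27/4,J:67/4)
total length: 50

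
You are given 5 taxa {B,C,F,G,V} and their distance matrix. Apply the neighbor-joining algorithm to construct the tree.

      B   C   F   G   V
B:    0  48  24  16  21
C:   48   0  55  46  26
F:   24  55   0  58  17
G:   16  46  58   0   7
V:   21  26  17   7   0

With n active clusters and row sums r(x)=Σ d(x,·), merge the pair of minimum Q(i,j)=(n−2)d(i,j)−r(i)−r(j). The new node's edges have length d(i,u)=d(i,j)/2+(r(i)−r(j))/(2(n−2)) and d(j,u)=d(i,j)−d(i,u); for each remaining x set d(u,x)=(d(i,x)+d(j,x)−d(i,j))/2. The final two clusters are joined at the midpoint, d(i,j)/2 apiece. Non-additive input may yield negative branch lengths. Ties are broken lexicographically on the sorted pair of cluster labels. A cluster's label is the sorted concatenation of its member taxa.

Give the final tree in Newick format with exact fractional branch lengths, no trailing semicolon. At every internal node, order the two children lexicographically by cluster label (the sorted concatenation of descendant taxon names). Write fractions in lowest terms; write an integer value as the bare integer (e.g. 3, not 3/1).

((((B:9/2,F:39/2):39/4,C:119/4):11/4,G:13):-3,V:-3)

iteration 1: select B,F (d=24, Q=-191); attach at lengths (9/2, 39/2); label the merged cluster BF
  updated: d(BF,C)=79/2, d(BF,G)=25, d(BF,V)=7
iteration 2: select BF,C (d=79/2, Q=-104); attach at lengths (39/4, 119/4); label the merged cluster BCF
  updated: d(BCF,G)=63/4, d(BCF,V)=-13/4
iteration 3: select BCF,G (d=63/4, Q=-39/2); attach at lengths (11/4, 13); label the merged cluster BCFG
  updated: d(BCFG,V)=-6
iteration 4: select BCFG,V (d=-6); attach at lengths (-3, -3); label the merged cluster BCFGV
final tree: ((((B:9/2,F:39/2):39/4,C:119/4):11/4,G:13):-3,V:-3)
total length: 293/4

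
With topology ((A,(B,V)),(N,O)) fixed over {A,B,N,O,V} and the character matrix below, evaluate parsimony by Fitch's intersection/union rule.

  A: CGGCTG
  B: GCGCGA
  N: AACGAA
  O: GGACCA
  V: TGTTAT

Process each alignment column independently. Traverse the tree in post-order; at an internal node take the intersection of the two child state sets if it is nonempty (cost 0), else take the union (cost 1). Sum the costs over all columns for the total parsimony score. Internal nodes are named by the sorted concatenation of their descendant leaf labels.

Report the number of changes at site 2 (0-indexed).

3

[col 0] BV: children B:{G}, V:{T} ∪→ {G,T}; cost 1
[col 0] ABV: children A:{C}, BV:{G,T} ∪→ {C,G,T}; cost 1
[col 0] NO: children N:{A}, O:{G} ∪→ {A,G}; cost 1
[col 0] ABNOV: children ABV:{C,G,T}, NO:{A,G} ∩→ {G}; cost 0
[col 1] BV: children B:{C}, V:{G} ∪→ {C,G}; cost 1
[col 1] ABV: children A:{G}, BV:{C,G} ∩→ {G}; cost 0
[col 1] NO: children N:{A}, O:{G} ∪→ {A,G}; cost 1
[col 1] ABNOV: children ABV:{G}, NO:{A,G} ∩→ {G}; cost 0
[col 2] BV: children B:{G}, V:{T} ∪→ {G,T}; cost 1
[col 2] ABV: children A:{G}, BV:{G,T} ∩→ {G}; cost 0
[col 2] NO: children N:{C}, O:{A} ∪→ {A,C}; cost 1
[col 2] ABNOV: children ABV:{G}, NO:{A,C} ∪→ {A,C,G}; cost 1
[col 3] BV: children B:{C}, V:{T} ∪→ {C,T}; cost 1
[col 3] ABV: children A:{C}, BV:{C,T} ∩→ {C}; cost 0
[col 3] NO: children N:{G}, O:{C} ∪→ {C,G}; cost 1
[col 3] ABNOV: children ABV:{C}, NO:{C,G} ∩→ {C}; cost 0
[col 4] BV: children B:{G}, V:{A} ∪→ {A,G}; cost 1
[col 4] ABV: children A:{T}, BV:{A,G} ∪→ {A,G,T}; cost 1
[col 4] NO: children N:{A}, O:{C} ∪→ {A,C}; cost 1
[col 4] ABNOV: children ABV:{A,G,T}, NO:{A,C} ∩→ {A}; cost 0
[col 5] BV: children B:{A}, V:{T} ∪→ {A,T}; cost 1
[col 5] ABV: children A:{G}, BV:{A,T} ∪→ {A,G,T}; cost 1
[col 5] NO: children N:{A}, O:{A} ∩→ {A}; cost 0
[col 5] ABNOV: children ABV:{A,G,T}, NO:{A} ∩→ {A}; cost 0
per-site changes: [3, 2, 3, 2, 3, 2]; total = 15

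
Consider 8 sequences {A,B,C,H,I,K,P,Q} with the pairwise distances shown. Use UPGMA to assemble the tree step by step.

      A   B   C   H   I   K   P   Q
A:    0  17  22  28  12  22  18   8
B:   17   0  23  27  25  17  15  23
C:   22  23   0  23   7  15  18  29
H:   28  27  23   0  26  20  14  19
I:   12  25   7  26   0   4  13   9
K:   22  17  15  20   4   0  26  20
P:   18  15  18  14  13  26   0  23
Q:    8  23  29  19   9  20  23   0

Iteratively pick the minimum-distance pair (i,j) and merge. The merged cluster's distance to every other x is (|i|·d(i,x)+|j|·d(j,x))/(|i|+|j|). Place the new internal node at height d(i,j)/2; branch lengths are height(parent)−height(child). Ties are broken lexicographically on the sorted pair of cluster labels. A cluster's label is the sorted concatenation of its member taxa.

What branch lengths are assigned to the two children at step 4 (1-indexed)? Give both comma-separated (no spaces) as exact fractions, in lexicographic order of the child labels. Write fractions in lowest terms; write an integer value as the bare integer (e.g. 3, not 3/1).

iteration 1: select I,K (d=4); attach at lengths (2, 2); label the merged cluster IK
  updated: d(A,IK)=17, d(B,IK)=21, d(C,IK)=11, d(H,IK)=23, d(IK,P)=39/2, d(IK,Q)=29/2
iteration 2: select A,Q (d=8); attach at lengths (4, 4); label the merged cluster AQ
  updated: d(AQ,B)=20, d(AQ,C)=51/2, d(AQ,H)=47/2, d(AQ,IK)=63/4, d(AQ,P)=41/2
iteration 3: select C,IK (d=11); attach at lengths (11/2, 7/2); label the merged cluster CIK
  updated: d(AQ,CIK)=19, d(B,CIK)=65/3, d(CIK,H)=23, d(CIK,P)=19
iteration 4: select H,P (d=14); attach at lengths (7, 7); label the merged cluster HP
  updated: d(AQ,HP)=22, d(B,HP)=21, d(CIK,HP)=21
iteration 5: select AQ,CIK (d=19); attach at lengths (11/2, 4); label the merged cluster ACIKQ
  updated: d(ACIKQ,B)=21, d(ACIKQ,HP)=107/5
iteration 6: select ACIKQ,B (d=21); attach at lengths (1, 21/2); label the merged cluster ABCIKQ
  updated: d(ABCIKQ,HP)=64/3
iteration 7: select ABCIKQ,HP (d=64/3); attach at lengths (1/6, 11/3); label the merged cluster ABCHIKPQ
final tree: ((((A:4,Q:4):11/2,(C:11/2,(I:2,K:2):7/2):4):1,B:21/2):1/6,(H:7,P:7):11/3)
total length: 359/6

7,7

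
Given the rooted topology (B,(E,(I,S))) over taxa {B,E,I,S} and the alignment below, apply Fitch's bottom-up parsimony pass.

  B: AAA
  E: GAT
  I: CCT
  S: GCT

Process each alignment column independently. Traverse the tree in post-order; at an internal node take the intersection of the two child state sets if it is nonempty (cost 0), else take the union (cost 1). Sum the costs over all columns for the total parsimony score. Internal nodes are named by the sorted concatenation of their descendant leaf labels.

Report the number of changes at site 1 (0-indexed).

site 0, node IS: I={C} ∪ S={G} → {C,G} (+1)
site 0, node EIS: E={G} ∩ IS={C,G} → {G} (+0)
site 0, node BEIS: B={A} ∪ EIS={G} → {A,G} (+1)
site 1, node IS: I={C} ∩ S={C} → {C} (+0)
site 1, node EIS: E={A} ∪ IS={C} → {A,C} (+1)
site 1, node BEIS: B={A} ∩ EIS={A,C} → {A} (+0)
site 2, node IS: I={T} ∩ S={T} → {T} (+0)
site 2, node EIS: E={T} ∩ IS={T} → {T} (+0)
site 2, node BEIS: B={A} ∪ EIS={T} → {A,T} (+1)
per-site changes: [2, 1, 1]; total = 4

1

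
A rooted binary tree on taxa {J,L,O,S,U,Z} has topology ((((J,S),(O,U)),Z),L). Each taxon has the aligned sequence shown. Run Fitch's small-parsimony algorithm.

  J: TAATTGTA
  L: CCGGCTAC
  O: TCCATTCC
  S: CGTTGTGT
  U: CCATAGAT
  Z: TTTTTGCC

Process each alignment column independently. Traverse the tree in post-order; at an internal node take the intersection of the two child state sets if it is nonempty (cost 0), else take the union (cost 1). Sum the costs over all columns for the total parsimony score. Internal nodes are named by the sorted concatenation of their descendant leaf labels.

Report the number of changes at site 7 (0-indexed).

3

site 0, node JS: J={T} ∪ S={C} → {C,T} (+1)
site 0, node OU: O={T} ∪ U={C} → {C,T} (+1)
site 0, node JOSU: JS={C,T} ∩ OU={C,T} → {C,T} (+0)
site 0, node JOSUZ: JOSU={C,T} ∩ Z={T} → {T} (+0)
site 0, node JLOSUZ: JOSUZ={T} ∪ L={C} → {C,T} (+1)
site 1, node JS: J={A} ∪ S={G} → {A,G} (+1)
site 1, node OU: O={C} ∩ U={C} → {C} (+0)
site 1, node JOSU: JS={A,G} ∪ OU={C} → {A,C,G} (+1)
site 1, node JOSUZ: JOSU={A,C,G} ∪ Z={T} → {A,C,G,T} (+1)
site 1, node JLOSUZ: JOSUZ={A,C,G,T} ∩ L={C} → {C} (+0)
site 2, node JS: J={A} ∪ S={T} → {A,T} (+1)
site 2, node OU: O={C} ∪ U={A} → {A,C} (+1)
site 2, node JOSU: JS={A,T} ∩ OU={A,C} → {A} (+0)
site 2, node JOSUZ: JOSU={A} ∪ Z={T} → {A,T} (+1)
site 2, node JLOSUZ: JOSUZ={A,T} ∪ L={G} → {A,G,T} (+1)
site 3, node JS: J={T} ∩ S={T} → {T} (+0)
site 3, node OU: O={A} ∪ U={T} → {A,T} (+1)
site 3, node JOSU: JS={T} ∩ OU={A,T} → {T} (+0)
site 3, node JOSUZ: JOSU={T} ∩ Z={T} → {T} (+0)
site 3, node JLOSUZ: JOSUZ={T} ∪ L={G} → {G,T} (+1)
site 4, node JS: J={T} ∪ S={G} → {G,T} (+1)
site 4, node OU: O={T} ∪ U={A} → {A,T} (+1)
site 4, node JOSU: JS={G,T} ∩ OU={A,T} → {T} (+0)
site 4, node JOSUZ: JOSU={T} ∩ Z={T} → {T} (+0)
site 4, node JLOSUZ: JOSUZ={T} ∪ L={C} → {C,T} (+1)
site 5, node JS: J={G} ∪ S={T} → {G,T} (+1)
site 5, node OU: O={T} ∪ U={G} → {G,T} (+1)
site 5, node JOSU: JS={G,T} ∩ OU={G,T} → {G,T} (+0)
site 5, node JOSUZ: JOSU={G,T} ∩ Z={G} → {G} (+0)
site 5, node JLOSUZ: JOSUZ={G} ∪ L={T} → {G,T} (+1)
site 6, node JS: J={T} ∪ S={G} → {G,T} (+1)
site 6, node OU: O={C} ∪ U={A} → {A,C} (+1)
site 6, node JOSU: JS={G,T} ∪ OU={A,C} → {A,C,G,T} (+1)
site 6, node JOSUZ: JOSU={A,C,G,T} ∩ Z={C} → {C} (+0)
site 6, node JLOSUZ: JOSUZ={C} ∪ L={A} → {A,C} (+1)
site 7, node JS: J={A} ∪ S={T} → {A,T} (+1)
site 7, node OU: O={C} ∪ U={T} → {C,T} (+1)
site 7, node JOSU: JS={A,T} ∩ OU={C,T} → {T} (+0)
site 7, node JOSUZ: JOSU={T} ∪ Z={C} → {C,T} (+1)
site 7, node JLOSUZ: JOSUZ={C,T} ∩ L={C} → {C} (+0)
per-site changes: [3, 3, 4, 2, 3, 3, 4, 3]; total = 25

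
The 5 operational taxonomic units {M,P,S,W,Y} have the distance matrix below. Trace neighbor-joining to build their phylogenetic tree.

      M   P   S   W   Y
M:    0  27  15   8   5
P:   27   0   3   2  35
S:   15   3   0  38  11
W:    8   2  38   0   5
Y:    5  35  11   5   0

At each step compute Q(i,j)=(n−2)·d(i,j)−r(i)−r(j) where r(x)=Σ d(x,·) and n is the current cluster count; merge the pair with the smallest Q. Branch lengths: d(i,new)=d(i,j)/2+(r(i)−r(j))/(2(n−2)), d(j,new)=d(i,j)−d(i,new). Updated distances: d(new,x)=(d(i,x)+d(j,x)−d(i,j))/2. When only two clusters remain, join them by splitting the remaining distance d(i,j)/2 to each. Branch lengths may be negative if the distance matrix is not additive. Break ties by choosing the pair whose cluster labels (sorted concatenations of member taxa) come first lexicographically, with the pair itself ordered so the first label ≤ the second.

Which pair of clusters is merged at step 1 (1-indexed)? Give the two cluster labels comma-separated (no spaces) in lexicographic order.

P,S

step 1: merge (P,S) at d=3, Q=-125; branch lengths P→3/2, S→3/2; new cluster PS
  updated: d(M,PS)=39/2, d(PS,W)=37/2, d(PS,Y)=43/2
step 2: merge (M,Y) at d=5, Q=-54; branch lengths M→11/4, Y→9/4; new cluster MY
  updated: d(MY,PS)=18, d(MY,W)=4
step 3: merge (MY,PS) at d=18, Q=-81/2; branch lengths MY→7/4, PS→65/4; new cluster MPSY
  updated: d(MPSY,W)=9/4
step 4: merge (MPSY,W) at d=9/4; branch lengths MPSY→9/8, W→9/8; new cluster MPSWY
final tree: (((M:11/4,Y:9/4):7/4,(P:3/2,S:3/2):65/4):9/8,W:9/8)
total length: 113/4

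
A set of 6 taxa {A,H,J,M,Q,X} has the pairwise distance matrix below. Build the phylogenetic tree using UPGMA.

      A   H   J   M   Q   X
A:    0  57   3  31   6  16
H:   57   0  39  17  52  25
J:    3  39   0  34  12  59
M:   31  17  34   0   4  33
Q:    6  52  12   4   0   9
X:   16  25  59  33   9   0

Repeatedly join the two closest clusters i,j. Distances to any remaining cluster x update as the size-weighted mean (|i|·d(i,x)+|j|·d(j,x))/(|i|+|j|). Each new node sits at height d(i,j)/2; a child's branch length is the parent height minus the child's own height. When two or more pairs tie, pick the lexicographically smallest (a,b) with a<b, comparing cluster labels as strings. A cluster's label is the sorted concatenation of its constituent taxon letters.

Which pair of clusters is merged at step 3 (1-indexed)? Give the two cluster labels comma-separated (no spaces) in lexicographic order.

AJ,MQ

1. join A+J (d=3) ⇒ AJ; edges |A|=3/2, |J|=3/2
  updated: d(AJ,H)=48, d(AJ,M)=65/2, d(AJ,Q)=9, d(AJ,X)=75/2
2. join M+Q (d=4) ⇒ MQ; edges |M|=2, |Q|=2
  updated: d(AJ,MQ)=83/4, d(H,MQ)=69/2, d(MQ,X)=21
3. join AJ+MQ (d=83/4) ⇒ AJMQ; edges |AJ|=71/8, |MQ|=67/8
  updated: d(AJMQ,H)=165/4, d(AJMQ,X)=117/4
4. join H+X (d=25) ⇒ HX; edges |H|=25/2, |X|=25/2
  updated: d(AJMQ,HX)=141/4
5. join AJMQ+HX (d=141/4) ⇒ AHJMQX; edges |AJMQ|=29/4, |HX|=41/8
final tree: (((A:3/2,J:3/2):71/8,(M:2,Q:2):67/8):29/4,(H:25/2,X:25/2):41/8)
total length: 493/8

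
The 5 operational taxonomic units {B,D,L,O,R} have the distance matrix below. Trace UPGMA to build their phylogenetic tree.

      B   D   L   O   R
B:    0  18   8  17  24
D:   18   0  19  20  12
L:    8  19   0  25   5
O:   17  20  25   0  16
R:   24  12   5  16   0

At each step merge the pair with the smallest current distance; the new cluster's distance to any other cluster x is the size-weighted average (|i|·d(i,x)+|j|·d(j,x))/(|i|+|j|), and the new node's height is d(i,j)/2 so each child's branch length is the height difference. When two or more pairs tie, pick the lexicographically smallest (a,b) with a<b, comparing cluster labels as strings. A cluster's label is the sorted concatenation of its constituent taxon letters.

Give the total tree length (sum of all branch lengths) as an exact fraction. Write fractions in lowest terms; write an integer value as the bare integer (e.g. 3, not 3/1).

step 1: merge (L,R) at d=5; branch lengths L→5/2, R→5/2; new cluster LR
  updated: d(B,LR)=16, d(D,LR)=31/2, d(LR,O)=41/2
step 2: merge (D,LR) at d=31/2; branch lengths D→31/4, LR→21/4; new cluster DLR
  updated: d(B,DLR)=50/3, d(DLR,O)=61/3
step 3: merge (B,DLR) at d=50/3; branch lengths B→25/3, DLR→7/12; new cluster BDLR
  updated: d(BDLR,O)=39/2
step 4: merge (BDLR,O) at d=39/2; branch lengths BDLR→17/12, O→39/4; new cluster BDLOR
final tree: ((B:25/3,(D:31/4,(L:5/2,R:5/2):21/4):7/12):17/12,O:39/4)
total length: 457/12

457/12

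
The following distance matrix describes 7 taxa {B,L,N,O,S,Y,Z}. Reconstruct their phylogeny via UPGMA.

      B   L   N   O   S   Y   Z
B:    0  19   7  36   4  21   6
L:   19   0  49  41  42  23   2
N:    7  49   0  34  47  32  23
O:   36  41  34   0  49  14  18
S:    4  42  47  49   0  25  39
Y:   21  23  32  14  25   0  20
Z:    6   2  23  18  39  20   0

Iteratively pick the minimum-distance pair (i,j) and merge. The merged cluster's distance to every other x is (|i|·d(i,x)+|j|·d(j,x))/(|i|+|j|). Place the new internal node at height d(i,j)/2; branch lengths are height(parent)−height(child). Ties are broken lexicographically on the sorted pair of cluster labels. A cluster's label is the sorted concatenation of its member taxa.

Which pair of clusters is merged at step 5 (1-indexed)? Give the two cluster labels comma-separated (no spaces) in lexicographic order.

1. join L+Z (d=2) ⇒ LZ; edges |L|=1, |Z|=1
  updated: d(B,LZ)=25/2, d(LZ,N)=36, d(LZ,O)=59/2, d(LZ,S)=81/2, d(LZ,Y)=43/2
2. join B+S (d=4) ⇒ BS; edges |B|=2, |S|=2
  updated: d(BS,LZ)=53/2, d(BS,N)=27, d(BS,O)=85/2, d(BS,Y)=23
3. join O+Y (d=14) ⇒ OY; edges |O|=7, |Y|=7
  updated: d(BS,OY)=131/4, d(LZ,OY)=51/2, d(N,OY)=33
4. join LZ+OY (d=51/2) ⇒ LOYZ; edges |LZ|=47/4, |OY|=23/4
  updated: d(BS,LOYZ)=237/8, d(LOYZ,N)=69/2
5. join BS+N (d=27) ⇒ BNS; edges |BS|=23/2, |N|=27/2
  updated: d(BNS,LOYZ)=125/4
6. join BNS+LOYZ (d=125/4) ⇒ BLNOSYZ; edges |BNS|=17/8, |LOYZ|=23/8
final tree: (((B:2,S:2):23/2,N:27/2):17/8,((L:1,Z:1):47/4,(O:7,Y:7):23/4):23/8)
total length: 135/2

BS,N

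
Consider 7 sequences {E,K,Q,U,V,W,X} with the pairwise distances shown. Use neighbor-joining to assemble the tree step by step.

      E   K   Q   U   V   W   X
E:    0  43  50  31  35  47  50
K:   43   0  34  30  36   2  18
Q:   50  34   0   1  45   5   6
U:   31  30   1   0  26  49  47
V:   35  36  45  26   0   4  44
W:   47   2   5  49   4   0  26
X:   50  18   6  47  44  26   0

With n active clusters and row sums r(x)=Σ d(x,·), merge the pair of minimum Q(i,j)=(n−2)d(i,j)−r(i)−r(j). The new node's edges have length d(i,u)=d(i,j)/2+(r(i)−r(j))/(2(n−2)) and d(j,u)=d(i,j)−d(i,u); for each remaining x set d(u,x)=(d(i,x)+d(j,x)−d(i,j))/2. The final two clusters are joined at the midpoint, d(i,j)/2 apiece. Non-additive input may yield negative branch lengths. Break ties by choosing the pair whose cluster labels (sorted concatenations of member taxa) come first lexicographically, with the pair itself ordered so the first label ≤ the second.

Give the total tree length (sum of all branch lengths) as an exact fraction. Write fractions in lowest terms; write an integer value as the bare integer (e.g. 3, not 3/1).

1. join Q+U (d=1, Q=-320) ⇒ QU; edges |Q|=-19/5, |U|=24/5
  updated: d(E,QU)=40, d(K,QU)=63/2, d(QU,V)=35, d(QU,W)=53/2, d(QU,X)=26
2. join V+W (d=4, Q=-487/2) ⇒ VW; edges |V|=129/16, |W|=-65/16
  updated: d(E,VW)=39, d(K,VW)=17, d(QU,VW)=115/4, d(VW,X)=33
3. join K+X (d=18, Q=-365/2) ⇒ KX; edges |K|=73/12, |X|=143/12
  updated: d(E,KX)=75/2, d(KX,QU)=79/4, d(KX,VW)=16
4. join E+QU (d=40, Q=-125) ⇒ EQU; edges |E|=27, |QU|=13
  updated: d(EQU,KX)=69/8, d(EQU,VW)=111/8
5. join EQU+KX (d=69/8, Q=-77/2) ⇒ EKQUX; edges |EQU|=13/4, |KX|=43/8
  updated: d(EKQUX,VW)=85/8
6. join EKQUX+VW (d=85/8) ⇒ EKQUVWX; edges |EKQUX|=85/16, |VW|=85/16
final tree: (((E:27,(Q:-19/5,U:24/5):13):13/4,(K:73/12,X:143/12):43/8):85/16,(V:129/16,W:-65/16):85/16)
total length: 329/4

329/4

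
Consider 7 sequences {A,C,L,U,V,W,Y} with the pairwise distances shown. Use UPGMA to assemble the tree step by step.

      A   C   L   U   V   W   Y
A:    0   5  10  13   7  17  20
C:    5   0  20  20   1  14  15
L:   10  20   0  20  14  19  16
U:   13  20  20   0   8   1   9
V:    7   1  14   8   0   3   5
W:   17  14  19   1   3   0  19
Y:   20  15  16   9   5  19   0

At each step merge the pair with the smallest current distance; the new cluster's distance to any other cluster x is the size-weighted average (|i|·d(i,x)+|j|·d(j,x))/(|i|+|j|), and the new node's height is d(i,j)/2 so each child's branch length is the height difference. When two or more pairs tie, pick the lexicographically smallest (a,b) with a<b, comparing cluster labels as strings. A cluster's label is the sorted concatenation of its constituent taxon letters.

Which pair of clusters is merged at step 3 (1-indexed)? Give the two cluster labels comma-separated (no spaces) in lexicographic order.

A,CV

iteration 1: select C,V (d=1); attach at lengths (1/2, 1/2); label the merged cluster CV
  updated: d(A,CV)=6, d(CV,L)=17, d(CV,U)=14, d(CV,W)=17/2, d(CV,Y)=10
iteration 2: select U,W (d=1); attach at lengths (1/2, 1/2); label the merged cluster UW
  updated: d(A,UW)=15, d(CV,UW)=45/4, d(L,UW)=39/2, d(UW,Y)=14
iteration 3: select A,CV (d=6); attach at lengths (3, 5/2); label the merged cluster ACV
  updated: d(ACV,L)=44/3, d(ACV,UW)=25/2, d(ACV,Y)=40/3
iteration 4: select ACV,UW (d=25/2); attach at lengths (13/4, 23/4); label the merged cluster ACUVW
  updated: d(ACUVW,L)=83/5, d(ACUVW,Y)=68/5
iteration 5: select ACUVW,Y (d=68/5); attach at lengths (11/20, 34/5); label the merged cluster ACUVWY
  updated: d(ACUVWY,L)=33/2
iteration 6: select ACUVWY,L (d=33/2); attach at lengths (29/20, 33/4); label the merged cluster ACLUVWY
final tree: ((((A:3,(C:1/2,V:1/2):5/2):13/4,(U:1/2,W:1/2):23/4):11/20,Y:34/5):29/20,L:33/4)
total length: 671/20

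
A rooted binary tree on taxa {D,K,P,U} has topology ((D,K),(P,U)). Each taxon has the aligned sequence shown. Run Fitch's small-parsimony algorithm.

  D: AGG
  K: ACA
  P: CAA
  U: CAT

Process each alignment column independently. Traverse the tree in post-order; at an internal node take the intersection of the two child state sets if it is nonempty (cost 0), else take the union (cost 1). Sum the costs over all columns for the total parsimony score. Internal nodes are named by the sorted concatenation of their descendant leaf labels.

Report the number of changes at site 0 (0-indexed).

[col 0] DK: children D:{A}, K:{A} ∩→ {A}; cost 0
[col 0] PU: children P:{C}, U:{C} ∩→ {C}; cost 0
[col 0] DKPU: children DK:{A}, PU:{C} ∪→ {A,C}; cost 1
[col 1] DK: children D:{G}, K:{C} ∪→ {C,G}; cost 1
[col 1] PU: children P:{A}, U:{A} ∩→ {A}; cost 0
[col 1] DKPU: children DK:{C,G}, PU:{A} ∪→ {A,C,G}; cost 1
[col 2] DK: children D:{G}, K:{A} ∪→ {A,G}; cost 1
[col 2] PU: children P:{A}, U:{T} ∪→ {A,T}; cost 1
[col 2] DKPU: children DK:{A,G}, PU:{A,T} ∩→ {A}; cost 0
per-site changes: [1, 2, 2]; total = 5

1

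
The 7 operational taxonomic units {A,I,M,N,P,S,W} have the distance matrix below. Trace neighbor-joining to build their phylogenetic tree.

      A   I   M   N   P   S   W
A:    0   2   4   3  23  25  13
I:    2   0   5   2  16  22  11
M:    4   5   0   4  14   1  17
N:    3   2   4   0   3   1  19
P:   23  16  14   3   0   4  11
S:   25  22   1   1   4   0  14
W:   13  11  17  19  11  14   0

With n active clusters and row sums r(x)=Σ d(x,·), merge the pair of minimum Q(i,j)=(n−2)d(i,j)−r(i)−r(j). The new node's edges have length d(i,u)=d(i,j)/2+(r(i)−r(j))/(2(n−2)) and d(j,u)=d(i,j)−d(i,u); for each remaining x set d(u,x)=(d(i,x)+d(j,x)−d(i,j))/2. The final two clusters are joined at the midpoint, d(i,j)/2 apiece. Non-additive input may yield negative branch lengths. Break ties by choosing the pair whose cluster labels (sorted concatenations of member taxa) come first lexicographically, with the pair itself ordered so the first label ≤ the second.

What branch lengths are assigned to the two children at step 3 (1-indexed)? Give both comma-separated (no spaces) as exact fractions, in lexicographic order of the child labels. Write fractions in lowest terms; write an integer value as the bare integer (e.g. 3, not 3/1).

11/3,13/12

iteration 1: select A,I (d=2, Q=-118); attach at lengths (11/5, -1/5); label the merged cluster AI
  updated: d(AI,M)=7/2, d(AI,N)=3/2, d(AI,P)=37/2, d(AI,S)=45/2, d(AI,W)=11
iteration 2: select AI,W (d=11, Q=-85); attach at lengths (29/8, 59/8); label the merged cluster AIW
  updated: d(AIW,M)=19/4, d(AIW,N)=19/4, d(AIW,P)=37/4, d(AIW,S)=51/4
iteration 3: select AIW,M (d=19/4, Q=-41); attach at lengths (11/3, 13/12); label the merged cluster AIMW
  updated: d(AIMW,N)=2, d(AIMW,P)=37/4, d(AIMW,S)=9/2
iteration 4: select AIMW,N (d=2, Q=-71/4); attach at lengths (55/16, -23/16); label the merged cluster AIMNW
  updated: d(AIMNW,P)=41/8, d(AIMNW,S)=7/4
iteration 5: select AIMNW,P (d=41/8, Q=-87/8); attach at lengths (23/16, 59/16); label the merged cluster AIMNPW
  updated: d(AIMNPW,S)=5/16
iteration 6: select AIMNPW,S (d=5/16); attach at lengths (5/32, 5/32); label the merged cluster AIMNPSW
final tree: ((((((A:11/5,I:-1/5):29/8,W:59/8):11/3,M:13/12):55/16,N:-23/16):23/16,P:59/16):5/32,S:5/32)
total length: 403/16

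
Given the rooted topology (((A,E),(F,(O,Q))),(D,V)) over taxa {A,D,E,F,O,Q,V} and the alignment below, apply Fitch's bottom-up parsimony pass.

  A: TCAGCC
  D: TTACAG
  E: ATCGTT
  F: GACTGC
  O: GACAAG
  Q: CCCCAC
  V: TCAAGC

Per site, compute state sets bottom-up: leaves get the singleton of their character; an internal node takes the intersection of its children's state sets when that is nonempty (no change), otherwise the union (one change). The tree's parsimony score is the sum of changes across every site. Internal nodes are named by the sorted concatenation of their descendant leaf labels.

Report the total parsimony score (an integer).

site 0, node AE: A={T} ∪ E={A} → {A,T} (+1)
site 0, node OQ: O={G} ∪ Q={C} → {C,G} (+1)
site 0, node FOQ: F={G} ∩ OQ={C,G} → {G} (+0)
site 0, node AEFOQ: AE={A,T} ∪ FOQ={G} → {A,G,T} (+1)
site 0, node DV: D={T} ∩ V={T} → {T} (+0)
site 0, node ADEFOQV: AEFOQ={A,G,T} ∩ DV={T} → {T} (+0)
site 1, node AE: A={C} ∪ E={T} → {C,T} (+1)
site 1, node OQ: O={A} ∪ Q={C} → {A,C} (+1)
site 1, node FOQ: F={A} ∩ OQ={A,C} → {A} (+0)
site 1, node AEFOQ: AE={C,T} ∪ FOQ={A} → {A,C,T} (+1)
site 1, node DV: D={T} ∪ V={C} → {C,T} (+1)
site 1, node ADEFOQV: AEFOQ={A,C,T} ∩ DV={C,T} → {C,T} (+0)
site 2, node AE: A={A} ∪ E={C} → {A,C} (+1)
site 2, node OQ: O={C} ∩ Q={C} → {C} (+0)
site 2, node FOQ: F={C} ∩ OQ={C} → {C} (+0)
site 2, node AEFOQ: AE={A,C} ∩ FOQ={C} → {C} (+0)
site 2, node DV: D={A} ∩ V={A} → {A} (+0)
site 2, node ADEFOQV: AEFOQ={C} ∪ DV={A} → {A,C} (+1)
site 3, node AE: A={G} ∩ E={G} → {G} (+0)
site 3, node OQ: O={A} ∪ Q={C} → {A,C} (+1)
site 3, node FOQ: F={T} ∪ OQ={A,C} → {A,C,T} (+1)
site 3, node AEFOQ: AE={G} ∪ FOQ={A,C,T} → {A,C,G,T} (+1)
site 3, node DV: D={C} ∪ V={A} → {A,C} (+1)
site 3, node ADEFOQV: AEFOQ={A,C,G,T} ∩ DV={A,C} → {A,C} (+0)
site 4, node AE: A={C} ∪ E={T} → {C,T} (+1)
site 4, node OQ: O={A} ∩ Q={A} → {A} (+0)
site 4, node FOQ: F={G} ∪ OQ={A} → {A,G} (+1)
site 4, node AEFOQ: AE={C,T} ∪ FOQ={A,G} → {A,C,G,T} (+1)
site 4, node DV: D={A} ∪ V={G} → {A,G} (+1)
site 4, node ADEFOQV: AEFOQ={A,C,G,T} ∩ DV={A,G} → {A,G} (+0)
site 5, node AE: A={C} ∪ E={T} → {C,T} (+1)
site 5, node OQ: O={G} ∪ Q={C} → {C,G} (+1)
site 5, node FOQ: F={C} ∩ OQ={C,G} → {C} (+0)
site 5, node AEFOQ: AE={C,T} ∩ FOQ={C} → {C} (+0)
site 5, node DV: D={G} ∪ V={C} → {C,G} (+1)
site 5, node ADEFOQV: AEFOQ={C} ∩ DV={C,G} → {C} (+0)
per-site changes: [3, 4, 2, 4, 4, 3]; total = 20

20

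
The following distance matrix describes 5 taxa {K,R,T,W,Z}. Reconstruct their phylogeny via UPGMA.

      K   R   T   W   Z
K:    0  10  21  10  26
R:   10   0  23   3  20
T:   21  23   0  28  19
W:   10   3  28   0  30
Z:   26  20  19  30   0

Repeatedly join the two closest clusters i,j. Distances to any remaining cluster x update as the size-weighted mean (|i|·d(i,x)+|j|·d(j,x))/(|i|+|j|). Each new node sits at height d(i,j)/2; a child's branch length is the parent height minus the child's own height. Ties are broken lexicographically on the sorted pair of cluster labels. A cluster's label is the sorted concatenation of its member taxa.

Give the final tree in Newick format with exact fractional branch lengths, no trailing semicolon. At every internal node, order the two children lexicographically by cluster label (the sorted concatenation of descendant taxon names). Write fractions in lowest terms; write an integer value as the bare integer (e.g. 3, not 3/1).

1. join R+W (d=3) ⇒ RW; edges |R|=3/2, |W|=3/2
  updated: d(K,RW)=10, d(RW,T)=51/2, d(RW,Z)=25
2. join K+RW (d=10) ⇒ KRW; edges |K|=5, |RW|=7/2
  updated: d(KRW,T)=24, d(KRW,Z)=76/3
3. join T+Z (d=19) ⇒ TZ; edges |T|=19/2, |Z|=19/2
  updated: d(KRW,TZ)=74/3
4. join KRW+TZ (d=74/3) ⇒ KRTWZ; edges |KRW|=22/3, |TZ|=17/6
final tree: ((K:5,(R:3/2,W:3/2):7/2):22/3,(T:19/2,Z:19/2):17/6)
total length: 122/3

((K:5,(R:3/2,W:3/2):7/2):22/3,(T:19/2,Z:19/2):17/6)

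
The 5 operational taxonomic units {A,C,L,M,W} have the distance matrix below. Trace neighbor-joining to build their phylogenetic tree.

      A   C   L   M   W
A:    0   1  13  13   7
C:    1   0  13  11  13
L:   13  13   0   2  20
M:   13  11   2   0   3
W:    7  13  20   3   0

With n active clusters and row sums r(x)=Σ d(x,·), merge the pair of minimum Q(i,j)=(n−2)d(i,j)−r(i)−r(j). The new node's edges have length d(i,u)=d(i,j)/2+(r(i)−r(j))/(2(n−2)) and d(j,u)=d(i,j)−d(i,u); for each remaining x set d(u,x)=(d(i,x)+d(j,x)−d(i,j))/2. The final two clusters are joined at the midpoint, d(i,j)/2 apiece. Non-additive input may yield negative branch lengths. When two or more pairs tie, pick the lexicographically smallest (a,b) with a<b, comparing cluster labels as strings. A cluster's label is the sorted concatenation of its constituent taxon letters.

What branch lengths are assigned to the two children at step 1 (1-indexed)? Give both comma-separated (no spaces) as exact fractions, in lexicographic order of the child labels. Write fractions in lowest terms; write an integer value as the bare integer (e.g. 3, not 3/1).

25/6,-13/6

step 1: merge (L,M) at d=2, Q=-71; branch lengths L→25/6, M→-13/6; new cluster LM
  updated: d(A,LM)=12, d(C,LM)=11, d(LM,W)=21/2
step 2: merge (A,C) at d=1, Q=-43; branch lengths A→-3/4, C→7/4; new cluster AC
  updated: d(AC,LM)=11, d(AC,W)=19/2
step 3: merge (AC,LM) at d=11, Q=-31; branch lengths AC→5, LM→6; new cluster ACLM
  updated: d(ACLM,W)=9/2
step 4: merge (ACLM,W) at d=9/2; branch lengths ACLM→9/4, W→9/4; new cluster ACLMW
final tree: (((A:-3/4,C:7/4):5,(L:25/6,M:-13/6):6):9/4,W:9/4)
total length: 37/2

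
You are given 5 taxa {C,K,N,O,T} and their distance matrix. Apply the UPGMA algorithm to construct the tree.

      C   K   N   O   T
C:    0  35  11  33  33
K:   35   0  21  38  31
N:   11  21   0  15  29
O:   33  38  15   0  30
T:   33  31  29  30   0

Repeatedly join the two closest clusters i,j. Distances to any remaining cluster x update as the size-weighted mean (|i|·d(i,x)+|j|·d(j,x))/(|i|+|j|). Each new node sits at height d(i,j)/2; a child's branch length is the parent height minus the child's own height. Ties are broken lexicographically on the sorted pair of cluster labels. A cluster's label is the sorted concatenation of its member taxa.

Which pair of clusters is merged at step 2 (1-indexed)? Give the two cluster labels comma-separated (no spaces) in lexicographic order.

iteration 1: select C,N (d=11); attach at lengths (11/2, 11/2); label the merged cluster CN
  updated: d(CN,K)=28, d(CN,O)=24, d(CN,T)=31
iteration 2: select CN,O (d=24); attach at lengths (13/2, 12); label the merged cluster CNO
  updated: d(CNO,K)=94/3, d(CNO,T)=92/3
iteration 3: select CNO,T (d=92/3); attach at lengths (10/3, 46/3); label the merged cluster CNOT
  updated: d(CNOT,K)=125/4
iteration 4: select CNOT,K (d=125/4); attach at lengths (7/24, 125/8); label the merged cluster CKNOT
final tree: ((((C:11/2,N:11/2):13/2,O:12):10/3,T:46/3):7/24,K:125/8)
total length: 769/12

CN,O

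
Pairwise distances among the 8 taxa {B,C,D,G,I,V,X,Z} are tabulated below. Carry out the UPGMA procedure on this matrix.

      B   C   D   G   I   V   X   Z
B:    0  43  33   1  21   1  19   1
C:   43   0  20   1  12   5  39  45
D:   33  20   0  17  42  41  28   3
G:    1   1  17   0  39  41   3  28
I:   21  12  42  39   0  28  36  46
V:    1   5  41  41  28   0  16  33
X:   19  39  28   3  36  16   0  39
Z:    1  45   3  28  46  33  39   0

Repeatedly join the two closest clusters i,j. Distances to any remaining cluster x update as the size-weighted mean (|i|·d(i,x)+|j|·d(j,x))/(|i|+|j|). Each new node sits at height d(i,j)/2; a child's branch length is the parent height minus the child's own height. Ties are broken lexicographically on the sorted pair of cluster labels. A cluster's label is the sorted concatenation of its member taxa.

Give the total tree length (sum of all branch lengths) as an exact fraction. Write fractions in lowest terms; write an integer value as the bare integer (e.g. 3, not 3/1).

631/10

iteration 1: select B,G (d=1); attach at lengths (1/2, 1/2); label the merged cluster BG
  updated: d(BG,C)=22, d(BG,D)=25, d(BG,I)=30, d(BG,V)=21, d(BG,X)=11, d(BG,Z)=29/2
iteration 2: select D,Z (d=3); attach at lengths (3/2, 3/2); label the merged cluster DZ
  updated: d(BG,DZ)=79/4, d(C,DZ)=65/2, d(DZ,I)=44, d(DZ,V)=37, d(DZ,X)=67/2
iteration 3: select C,V (d=5); attach at lengths (5/2, 5/2); label the merged cluster CV
  updated: d(BG,CV)=43/2, d(CV,DZ)=139/4, d(CV,I)=20, d(CV,X)=55/2
iteration 4: select BG,X (d=11); attach at lengths (5, 11/2); label the merged cluster BGX
  updated: d(BGX,CV)=47/2, d(BGX,DZ)=73/3, d(BGX,I)=32
iteration 5: select CV,I (d=20); attach at lengths (15/2, 10); label the merged cluster CIV
  updated: d(BGX,CIV)=79/3, d(CIV,DZ)=227/6
iteration 6: select BGX,DZ (d=73/3); attach at lengths (20/3, 32/3); label the merged cluster BDGXZ
  updated: d(BDGXZ,CIV)=464/15
iteration 7: select BDGXZ,CIV (d=464/15); attach at lengths (33/10, 82/15); label the merged cluster BCDGIVXZ
final tree: ((((B:1/2,G:1/2):5,X:11/2):20/3,(D:3/2,Z:3/2):32/3):33/10,((C:5/2,V:5/2):15/2,I:10):82/15)
total length: 631/10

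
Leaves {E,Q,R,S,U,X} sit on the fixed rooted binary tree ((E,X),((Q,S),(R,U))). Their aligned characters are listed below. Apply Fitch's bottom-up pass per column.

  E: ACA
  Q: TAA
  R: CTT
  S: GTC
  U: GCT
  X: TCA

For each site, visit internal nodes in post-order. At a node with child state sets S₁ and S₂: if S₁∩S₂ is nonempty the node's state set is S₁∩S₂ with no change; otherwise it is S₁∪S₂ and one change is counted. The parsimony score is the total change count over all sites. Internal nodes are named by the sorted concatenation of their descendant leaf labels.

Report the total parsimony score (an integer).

EX@0: {A} ∪ {T} = {A,T} (union, +1)
QS@0: {T} ∪ {G} = {G,T} (union, +1)
RU@0: {C} ∪ {G} = {C,G} (union, +1)
QRSU@0: {G,T} ∩ {C,G} = {G} (intersection, +0)
EQRSUX@0: {A,T} ∪ {G} = {A,G,T} (union, +1)
EX@1: {C} ∩ {C} = {C} (intersection, +0)
QS@1: {A} ∪ {T} = {A,T} (union, +1)
RU@1: {T} ∪ {C} = {C,T} (union, +1)
QRSU@1: {A,T} ∩ {C,T} = {T} (intersection, +0)
EQRSUX@1: {C} ∪ {T} = {C,T} (union, +1)
EX@2: {A} ∩ {A} = {A} (intersection, +0)
QS@2: {A} ∪ {C} = {A,C} (union, +1)
RU@2: {T} ∩ {T} = {T} (intersection, +0)
QRSU@2: {A,C} ∪ {T} = {A,C,T} (union, +1)
EQRSUX@2: {A} ∩ {A,C,T} = {A} (intersection, +0)
per-site changes: [4, 3, 2]; total = 9

9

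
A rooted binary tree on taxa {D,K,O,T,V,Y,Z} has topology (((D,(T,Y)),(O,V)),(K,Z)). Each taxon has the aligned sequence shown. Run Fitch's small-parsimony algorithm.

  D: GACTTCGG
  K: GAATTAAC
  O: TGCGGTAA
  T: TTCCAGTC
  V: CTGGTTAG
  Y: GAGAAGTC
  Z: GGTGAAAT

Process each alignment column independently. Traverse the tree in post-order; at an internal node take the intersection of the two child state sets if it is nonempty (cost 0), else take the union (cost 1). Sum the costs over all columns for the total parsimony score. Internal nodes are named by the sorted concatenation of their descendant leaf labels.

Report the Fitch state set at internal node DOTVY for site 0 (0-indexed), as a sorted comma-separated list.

C,G,T

[col 0] TY: children T:{T}, Y:{G} ∪→ {G,T}; cost 1
[col 0] DTY: children D:{G}, TY:{G,T} ∩→ {G}; cost 0
[col 0] OV: children O:{T}, V:{C} ∪→ {C,T}; cost 1
[col 0] DOTVY: children DTY:{G}, OV:{C,T} ∪→ {C,G,T}; cost 1
[col 0] KZ: children K:{G}, Z:{G} ∩→ {G}; cost 0
[col 0] DKOTVYZ: children DOTVY:{C,G,T}, KZ:{G} ∩→ {G}; cost 0
[col 1] TY: children T:{T}, Y:{A} ∪→ {A,T}; cost 1
[col 1] DTY: children D:{A}, TY:{A,T} ∩→ {A}; cost 0
[col 1] OV: children O:{G}, V:{T} ∪→ {G,T}; cost 1
[col 1] DOTVY: children DTY:{A}, OV:{G,T} ∪→ {A,G,T}; cost 1
[col 1] KZ: children K:{A}, Z:{G} ∪→ {A,G}; cost 1
[col 1] DKOTVYZ: children DOTVY:{A,G,T}, KZ:{A,G} ∩→ {A,G}; cost 0
[col 2] TY: children T:{C}, Y:{G} ∪→ {C,G}; cost 1
[col 2] DTY: children D:{C}, TY:{C,G} ∩→ {C}; cost 0
[col 2] OV: children O:{C}, V:{G} ∪→ {C,G}; cost 1
[col 2] DOTVY: children DTY:{C}, OV:{C,G} ∩→ {C}; cost 0
[col 2] KZ: children K:{A}, Z:{T} ∪→ {A,T}; cost 1
[col 2] DKOTVYZ: children DOTVY:{C}, KZ:{A,T} ∪→ {A,C,T}; cost 1
[col 3] TY: children T:{C}, Y:{A} ∪→ {A,C}; cost 1
[col 3] DTY: children D:{T}, TY:{A,C} ∪→ {A,C,T}; cost 1
[col 3] OV: children O:{G}, V:{G} ∩→ {G}; cost 0
[col 3] DOTVY: children DTY:{A,C,T}, OV:{G} ∪→ {A,C,G,T}; cost 1
[col 3] KZ: children K:{T}, Z:{G} ∪→ {G,T}; cost 1
[col 3] DKOTVYZ: children DOTVY:{A,C,G,T}, KZ:{G,T} ∩→ {G,T}; cost 0
[col 4] TY: children T:{A}, Y:{A} ∩→ {A}; cost 0
[col 4] DTY: children D:{T}, TY:{A} ∪→ {A,T}; cost 1
[col 4] OV: children O:{G}, V:{T} ∪→ {G,T}; cost 1
[col 4] DOTVY: children DTY:{A,T}, OV:{G,T} ∩→ {T}; cost 0
[col 4] KZ: children K:{T}, Z:{A} ∪→ {A,T}; cost 1
[col 4] DKOTVYZ: children DOTVY:{T}, KZ:{A,T} ∩→ {T}; cost 0
[col 5] TY: children T:{G}, Y:{G} ∩→ {G}; cost 0
[col 5] DTY: children D:{C}, TY:{G} ∪→ {C,G}; cost 1
[col 5] OV: children O:{T}, V:{T} ∩→ {T}; cost 0
[col 5] DOTVY: children DTY:{C,G}, OV:{T} ∪→ {C,G,T}; cost 1
[col 5] KZ: children K:{A}, Z:{A} ∩→ {A}; cost 0
[col 5] DKOTVYZ: children DOTVY:{C,G,T}, KZ:{A} ∪→ {A,C,G,T}; cost 1
[col 6] TY: children T:{T}, Y:{T} ∩→ {T}; cost 0
[col 6] DTY: children D:{G}, TY:{T} ∪→ {G,T}; cost 1
[col 6] OV: children O:{A}, V:{A} ∩→ {A}; cost 0
[col 6] DOTVY: children DTY:{G,T}, OV:{A} ∪→ {A,G,T}; cost 1
[col 6] KZ: children K:{A}, Z:{A} ∩→ {A}; cost 0
[col 6] DKOTVYZ: children DOTVY:{A,G,T}, KZ:{A} ∩→ {A}; cost 0
[col 7] TY: children T:{C}, Y:{C} ∩→ {C}; cost 0
[col 7] DTY: children D:{G}, TY:{C} ∪→ {C,G}; cost 1
[col 7] OV: children O:{A}, V:{G} ∪→ {A,G}; cost 1
[col 7] DOTVY: children DTY:{C,G}, OV:{A,G} ∩→ {G}; cost 0
[col 7] KZ: children K:{C}, Z:{T} ∪→ {C,T}; cost 1
[col 7] DKOTVYZ: children DOTVY:{G}, KZ:{C,T} ∪→ {C,G,T}; cost 1
per-site changes: [3, 4, 4, 4, 3, 3, 2, 4]; total = 27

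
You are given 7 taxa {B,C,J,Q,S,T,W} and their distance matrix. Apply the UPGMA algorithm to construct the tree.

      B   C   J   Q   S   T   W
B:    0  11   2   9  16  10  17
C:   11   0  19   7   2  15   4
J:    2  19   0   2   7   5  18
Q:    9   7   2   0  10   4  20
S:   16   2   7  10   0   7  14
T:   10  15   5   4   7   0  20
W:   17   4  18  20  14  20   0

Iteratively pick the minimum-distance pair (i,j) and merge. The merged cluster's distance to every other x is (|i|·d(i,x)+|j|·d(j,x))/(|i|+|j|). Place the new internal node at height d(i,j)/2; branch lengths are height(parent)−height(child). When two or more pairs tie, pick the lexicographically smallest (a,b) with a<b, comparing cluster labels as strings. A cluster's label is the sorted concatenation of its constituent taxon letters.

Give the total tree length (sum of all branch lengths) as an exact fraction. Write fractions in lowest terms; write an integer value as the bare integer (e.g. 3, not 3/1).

77/3

1. join B+J (d=2) ⇒ BJ; edges |B|=1, |J|=1
  updated: d(BJ,C)=15, d(BJ,Q)=11/2, d(BJ,S)=23/2, d(BJ,T)=15/2, d(BJ,W)=35/2
2. join C+S (d=2) ⇒ CS; edges |C|=1, |S|=1
  updated: d(BJ,CS)=53/4, d(CS,Q)=17/2, d(CS,T)=11, d(CS,W)=9
3. join Q+T (d=4) ⇒ QT; edges |Q|=2, |T|=2
  updated: d(BJ,QT)=13/2, d(CS,QT)=39/4, d(QT,W)=20
4. join BJ+QT (d=13/2) ⇒ BJQT; edges |BJ|=9/4, |QT|=5/4
  updated: d(BJQT,CS)=23/2, d(BJQT,W)=75/4
5. join CS+W (d=9) ⇒ CSW; edges |CS|=7/2, |W|=9/2
  updated: d(BJQT,CSW)=167/12
6. join BJQT+CSW (d=167/12) ⇒ BCJQSTW; edges |BJQT|=89/24, |CSW|=59/24
final tree: (((B:1,J:1):9/4,(Q:2,T:2):5/4):89/24,((C:1,S:1):7/2,W:9/2):59/24)
total length: 77/3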